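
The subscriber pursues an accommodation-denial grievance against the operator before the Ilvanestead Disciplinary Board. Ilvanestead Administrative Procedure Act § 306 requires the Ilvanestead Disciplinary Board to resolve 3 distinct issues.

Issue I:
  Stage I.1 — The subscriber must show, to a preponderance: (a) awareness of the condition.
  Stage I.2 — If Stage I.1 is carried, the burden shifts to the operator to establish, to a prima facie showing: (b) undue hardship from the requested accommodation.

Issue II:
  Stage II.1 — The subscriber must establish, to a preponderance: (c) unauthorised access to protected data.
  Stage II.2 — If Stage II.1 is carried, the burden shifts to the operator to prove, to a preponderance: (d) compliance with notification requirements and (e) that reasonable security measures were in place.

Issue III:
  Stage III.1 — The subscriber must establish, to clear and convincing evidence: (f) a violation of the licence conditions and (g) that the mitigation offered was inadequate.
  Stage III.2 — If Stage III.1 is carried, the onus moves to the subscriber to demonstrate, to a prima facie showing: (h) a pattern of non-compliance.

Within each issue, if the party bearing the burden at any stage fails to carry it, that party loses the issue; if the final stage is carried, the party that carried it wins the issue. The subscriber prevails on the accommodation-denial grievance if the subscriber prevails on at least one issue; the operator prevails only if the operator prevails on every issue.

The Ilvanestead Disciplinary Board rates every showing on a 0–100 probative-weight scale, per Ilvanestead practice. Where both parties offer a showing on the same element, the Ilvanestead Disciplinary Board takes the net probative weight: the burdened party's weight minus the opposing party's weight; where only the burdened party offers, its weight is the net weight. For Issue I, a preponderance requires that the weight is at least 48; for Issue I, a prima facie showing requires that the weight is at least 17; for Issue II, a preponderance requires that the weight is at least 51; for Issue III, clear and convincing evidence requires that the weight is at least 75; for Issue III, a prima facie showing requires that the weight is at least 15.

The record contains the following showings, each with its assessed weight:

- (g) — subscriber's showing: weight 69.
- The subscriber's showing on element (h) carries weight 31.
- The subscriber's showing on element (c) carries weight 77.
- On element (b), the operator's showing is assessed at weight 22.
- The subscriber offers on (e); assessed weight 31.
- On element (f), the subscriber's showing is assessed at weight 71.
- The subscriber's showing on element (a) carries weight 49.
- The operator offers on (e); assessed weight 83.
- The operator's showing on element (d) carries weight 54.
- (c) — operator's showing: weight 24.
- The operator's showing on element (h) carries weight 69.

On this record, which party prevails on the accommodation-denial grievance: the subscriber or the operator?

operator

— Issue I —
At Stage I.1 the subscriber must meet a preponderance (weight is at least 48): on (a) the weight is 49, which does reach 48, so (a) meets the standard.
  All elements met. The burden passes to the operator.
At Stage I.2 the operator must meet a prima facie showing (weight is at least 17): on (b) the weight is 22, ≥ 17, so (b) meets the standard.
  The operator carries the last stage.
Every stage carried; the operator prevails on this issue.
— Issue II —
Stage II.1 — burden on subscriber; standard: a preponderance (weight is at least 51).
    (c): 77 − 24 = 53 ≥ 51 [met]
  All elements met. The burden passes to the operator.
Stage II.2 — burden on operator; standard: a preponderance (weight is at least 51).
    (d): 54 ≥ 51 [met]
    (e): 83 − 31 = 52 ≥ 51 [met]
  Stage II.2 carried; the final stage is satisfied.
All stages carried — the operator prevails on this issue.
— Issue III —
Stage III.1 — burden on subscriber; standard: clear and convincing evidence (weight is at least 75).
    (f): 71 < 75 [not met]
    (g): 69 < 75 [not met]
  Stage III.1 not carried; the subscriber fails its burden.
The analysis ends at Stage III.1; the operator prevails on this issue.
Per-issue: Issue I → operator; Issue II → operator; Issue III → operator. The subscriber must prevail on at least one issue; overall, the operator prevails.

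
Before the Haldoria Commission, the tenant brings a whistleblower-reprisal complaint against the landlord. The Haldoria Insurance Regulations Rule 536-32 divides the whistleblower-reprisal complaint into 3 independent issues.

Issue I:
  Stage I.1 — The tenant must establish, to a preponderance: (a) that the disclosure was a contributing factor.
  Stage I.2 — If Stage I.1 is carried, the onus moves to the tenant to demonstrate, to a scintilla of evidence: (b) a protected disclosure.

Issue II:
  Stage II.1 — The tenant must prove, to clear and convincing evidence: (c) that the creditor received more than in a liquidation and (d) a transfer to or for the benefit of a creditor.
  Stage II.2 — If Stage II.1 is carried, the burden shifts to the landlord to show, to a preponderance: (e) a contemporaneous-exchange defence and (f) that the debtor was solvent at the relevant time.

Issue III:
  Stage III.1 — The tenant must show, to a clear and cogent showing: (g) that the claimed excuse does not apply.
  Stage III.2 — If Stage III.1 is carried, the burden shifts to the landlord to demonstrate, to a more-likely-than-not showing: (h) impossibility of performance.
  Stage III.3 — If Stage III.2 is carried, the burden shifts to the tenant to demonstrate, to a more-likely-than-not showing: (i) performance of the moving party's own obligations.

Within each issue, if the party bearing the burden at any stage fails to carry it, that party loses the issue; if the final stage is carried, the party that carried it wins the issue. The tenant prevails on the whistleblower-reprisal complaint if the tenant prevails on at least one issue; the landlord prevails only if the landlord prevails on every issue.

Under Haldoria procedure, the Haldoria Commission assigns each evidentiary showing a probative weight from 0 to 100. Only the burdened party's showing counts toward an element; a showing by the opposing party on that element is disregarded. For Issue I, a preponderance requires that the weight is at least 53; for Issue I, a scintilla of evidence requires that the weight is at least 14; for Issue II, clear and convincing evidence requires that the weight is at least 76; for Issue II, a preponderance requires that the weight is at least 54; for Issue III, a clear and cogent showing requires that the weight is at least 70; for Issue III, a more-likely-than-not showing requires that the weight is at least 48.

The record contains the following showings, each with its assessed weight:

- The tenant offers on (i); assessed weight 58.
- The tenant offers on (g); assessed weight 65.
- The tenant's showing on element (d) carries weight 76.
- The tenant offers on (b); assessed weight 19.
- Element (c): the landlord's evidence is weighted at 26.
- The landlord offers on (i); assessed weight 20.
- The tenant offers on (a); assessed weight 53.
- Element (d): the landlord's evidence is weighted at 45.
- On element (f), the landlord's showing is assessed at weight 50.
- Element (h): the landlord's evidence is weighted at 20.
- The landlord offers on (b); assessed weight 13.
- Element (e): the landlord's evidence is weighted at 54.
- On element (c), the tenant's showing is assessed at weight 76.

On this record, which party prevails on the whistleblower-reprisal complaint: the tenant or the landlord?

tenant

— Issue I —
Stage I.1 (tenant, a preponderance, weight is at least 53): (a) 53 ≥ 53 — meets.
  All elements met. The tenant retains the burden for Stage I.2.
Stage I.2 (tenant, a scintilla of evidence, weight is at least 14): (b) 19 (landlord's 13 disregarded) ≥ 14 — meets.
  The tenant carries the last stage.
Every stage carried; the tenant prevails on this issue.
— Issue II —
Stage II.1 (tenant, clear and convincing evidence, weight is at least 76): (c) 76 (landlord's 26 disregarded) ≥ 76 — meets; (d) 76 (landlord's 45 disregarded) ≥ 76 — meets.
  Stage II.1 is satisfied; the onus moves to the landlord.
Stage II.2 (landlord, a preponderance, weight is at least 54): (e) 54 ≥ 54 — meets; (f) 50 < 54 — fails.
  The landlord does not carry Stage II.2.
The analysis ends at Stage II.2; the tenant prevails on this issue.
— Issue III —
Stage III.1 (tenant, a clear and cogent showing, weight is at least 70): (g) 65 < 70 — fails.
  Not every element is met, so the tenant fails to carry Stage III.1.
So the landlord prevails on this issue.
Per-issue: Issue I → tenant; Issue II → tenant; Issue III → landlord. The tenant must prevail on at least one issue; overall, the tenant prevails.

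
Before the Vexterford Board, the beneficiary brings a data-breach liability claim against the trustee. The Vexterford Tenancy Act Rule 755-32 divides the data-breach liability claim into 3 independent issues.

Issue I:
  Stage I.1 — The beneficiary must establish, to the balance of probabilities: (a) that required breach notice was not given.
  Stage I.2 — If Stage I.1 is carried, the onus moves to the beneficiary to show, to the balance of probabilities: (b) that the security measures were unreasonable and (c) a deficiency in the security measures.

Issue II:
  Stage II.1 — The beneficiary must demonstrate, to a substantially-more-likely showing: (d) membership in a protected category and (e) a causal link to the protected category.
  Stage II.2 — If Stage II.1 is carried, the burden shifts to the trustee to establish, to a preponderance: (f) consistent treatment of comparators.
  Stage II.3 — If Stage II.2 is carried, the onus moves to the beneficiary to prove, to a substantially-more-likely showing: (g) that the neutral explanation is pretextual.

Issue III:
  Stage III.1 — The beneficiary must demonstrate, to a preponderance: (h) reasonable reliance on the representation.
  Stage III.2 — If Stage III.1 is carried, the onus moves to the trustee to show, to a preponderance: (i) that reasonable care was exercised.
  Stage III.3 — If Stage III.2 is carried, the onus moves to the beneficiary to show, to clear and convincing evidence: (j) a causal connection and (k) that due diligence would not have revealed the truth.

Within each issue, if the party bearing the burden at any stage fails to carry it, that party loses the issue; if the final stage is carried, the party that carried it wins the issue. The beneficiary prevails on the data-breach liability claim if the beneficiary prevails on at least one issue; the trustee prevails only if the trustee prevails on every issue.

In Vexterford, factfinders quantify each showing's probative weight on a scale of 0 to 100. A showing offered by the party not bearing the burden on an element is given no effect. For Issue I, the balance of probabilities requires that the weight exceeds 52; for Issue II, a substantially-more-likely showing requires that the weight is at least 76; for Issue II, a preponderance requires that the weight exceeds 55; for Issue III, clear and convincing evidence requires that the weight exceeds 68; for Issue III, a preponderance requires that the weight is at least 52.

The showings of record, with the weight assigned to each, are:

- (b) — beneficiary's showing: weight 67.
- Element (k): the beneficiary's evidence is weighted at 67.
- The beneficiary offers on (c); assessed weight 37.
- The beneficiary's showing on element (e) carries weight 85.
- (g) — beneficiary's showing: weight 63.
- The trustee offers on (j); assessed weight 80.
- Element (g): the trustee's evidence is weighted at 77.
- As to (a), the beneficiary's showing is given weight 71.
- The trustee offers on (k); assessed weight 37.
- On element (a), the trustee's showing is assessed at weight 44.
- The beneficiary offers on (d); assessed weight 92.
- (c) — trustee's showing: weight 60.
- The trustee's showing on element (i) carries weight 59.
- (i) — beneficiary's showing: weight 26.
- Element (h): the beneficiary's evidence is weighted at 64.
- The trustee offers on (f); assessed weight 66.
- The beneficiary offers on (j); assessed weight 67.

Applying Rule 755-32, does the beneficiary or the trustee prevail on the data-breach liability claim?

trustee

— Issue I —
Stage I.1 — burden on beneficiary; standard: the balance of probabilities (weight exceeds 52).
    (a): 71 (trustee's 44 disregarded) > 52 [met]
  All elements met. The beneficiary retains the burden for Stage I.2.
Stage I.2 — burden on beneficiary; standard: the balance of probabilities (weight exceeds 52).
    (b): 67 > 52 [met]
    (c): 37 (trustee's 60 disregarded) ≤ 52 [not met]
  The beneficiary does not carry Stage I.2.
The trustee prevails on this issue.
— Issue II —
At Stage II.1 the beneficiary must meet a substantially-more-likely showing (weight is at least 76): on (d) the weight is 92, which does reach 76, so (d) meets the standard; on (e) the weight is 85, ≥ 76, so (e) meets the standard.
  Stage II.1 carried; the burden shifts to the trustee.
At Stage II.2 the trustee must meet a preponderance (weight exceeds 55): on (f) the weight is 66, > 55, so (f) meets the standard.
  All elements met. The burden passes to the beneficiary.
At Stage II.3 the beneficiary must meet a substantially-more-likely showing (weight is at least 76): on (g) the weight is 63 (the trustee's 77 is given no effect), which does not reach 76, so (g) does not meet the standard.
  The beneficiary does not carry Stage II.3.
So the trustee prevails on this issue.
— Issue III —
Stage III.1 — burden on beneficiary; standard: a preponderance (weight is at least 52).
    (h): 64 ≥ 52 [met]
  Stage III.1 carried; the burden shifts to the trustee.
Stage III.2 — burden on trustee; standard: a preponderance (weight is at least 52).
    (i): 59 (beneficiary's 26 disregarded) ≥ 52 [met]
  All elements met. The burden passes to the beneficiary.
Stage III.3 — burden on beneficiary; standard: clear and convincing evidence (weight exceeds 68).
    (j): 67 (trustee's 80 disregarded) ≤ 68 [not met]
    (k): 67 (trustee's 37 disregarded) ≤ 68 [not met]
  The beneficiary does not carry Stage III.3.
So the trustee prevails on this issue.
Per-issue: Issue I → trustee; Issue II → trustee; Issue III → trustee. The beneficiary must prevail on at least one issue; overall, the trustee prevails.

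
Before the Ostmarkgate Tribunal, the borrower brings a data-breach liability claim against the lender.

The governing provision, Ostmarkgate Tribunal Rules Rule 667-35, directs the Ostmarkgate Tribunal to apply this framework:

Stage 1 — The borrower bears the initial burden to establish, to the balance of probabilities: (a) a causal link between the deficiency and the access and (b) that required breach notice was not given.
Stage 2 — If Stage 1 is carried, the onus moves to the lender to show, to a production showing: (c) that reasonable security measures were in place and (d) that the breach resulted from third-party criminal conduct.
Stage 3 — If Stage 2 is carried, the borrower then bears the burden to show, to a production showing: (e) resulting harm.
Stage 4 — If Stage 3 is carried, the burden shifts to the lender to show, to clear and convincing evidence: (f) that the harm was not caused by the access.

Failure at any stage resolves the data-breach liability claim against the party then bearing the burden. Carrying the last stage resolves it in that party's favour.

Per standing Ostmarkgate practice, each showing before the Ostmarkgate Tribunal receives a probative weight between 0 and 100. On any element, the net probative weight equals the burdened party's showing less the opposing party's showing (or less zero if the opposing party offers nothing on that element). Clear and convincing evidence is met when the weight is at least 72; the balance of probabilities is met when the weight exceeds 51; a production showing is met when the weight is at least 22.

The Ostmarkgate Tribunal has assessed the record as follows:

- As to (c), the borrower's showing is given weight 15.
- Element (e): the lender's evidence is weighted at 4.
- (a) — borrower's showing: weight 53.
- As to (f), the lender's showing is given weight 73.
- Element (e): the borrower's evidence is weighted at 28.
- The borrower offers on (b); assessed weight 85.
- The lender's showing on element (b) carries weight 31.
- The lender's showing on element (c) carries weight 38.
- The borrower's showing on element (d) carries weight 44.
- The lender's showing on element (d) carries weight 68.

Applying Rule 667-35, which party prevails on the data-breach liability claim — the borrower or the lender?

lender

Stage 1 — burden on borrower; standard: the balance of probabilities (weight exceeds 51).
    (a): 53 > 51 [met]
    (b): 85 − 31 = 54 > 51 [met]
  Stage 1 is satisfied; the onus moves to the lender.
Stage 2 — burden on lender; standard: a production showing (weight is at least 22).
    (c): 38 − 15 = 23 ≥ 22 [met]
    (d): 68 − 44 = 24 ≥ 22 [met]
  All elements met. The burden passes to the borrower.
Stage 3 — burden on borrower; standard: a production showing (weight is at least 22).
    (e): 28 − 4 = 24 ≥ 22 [met]
  All elements met. The burden passes to the lender.
Stage 4 — burden on lender; standard: clear and convincing evidence (weight is at least 72).
    (f): 73 ≥ 72 [met]
  The lender carries the last stage.
Every stage carried; the lender prevails.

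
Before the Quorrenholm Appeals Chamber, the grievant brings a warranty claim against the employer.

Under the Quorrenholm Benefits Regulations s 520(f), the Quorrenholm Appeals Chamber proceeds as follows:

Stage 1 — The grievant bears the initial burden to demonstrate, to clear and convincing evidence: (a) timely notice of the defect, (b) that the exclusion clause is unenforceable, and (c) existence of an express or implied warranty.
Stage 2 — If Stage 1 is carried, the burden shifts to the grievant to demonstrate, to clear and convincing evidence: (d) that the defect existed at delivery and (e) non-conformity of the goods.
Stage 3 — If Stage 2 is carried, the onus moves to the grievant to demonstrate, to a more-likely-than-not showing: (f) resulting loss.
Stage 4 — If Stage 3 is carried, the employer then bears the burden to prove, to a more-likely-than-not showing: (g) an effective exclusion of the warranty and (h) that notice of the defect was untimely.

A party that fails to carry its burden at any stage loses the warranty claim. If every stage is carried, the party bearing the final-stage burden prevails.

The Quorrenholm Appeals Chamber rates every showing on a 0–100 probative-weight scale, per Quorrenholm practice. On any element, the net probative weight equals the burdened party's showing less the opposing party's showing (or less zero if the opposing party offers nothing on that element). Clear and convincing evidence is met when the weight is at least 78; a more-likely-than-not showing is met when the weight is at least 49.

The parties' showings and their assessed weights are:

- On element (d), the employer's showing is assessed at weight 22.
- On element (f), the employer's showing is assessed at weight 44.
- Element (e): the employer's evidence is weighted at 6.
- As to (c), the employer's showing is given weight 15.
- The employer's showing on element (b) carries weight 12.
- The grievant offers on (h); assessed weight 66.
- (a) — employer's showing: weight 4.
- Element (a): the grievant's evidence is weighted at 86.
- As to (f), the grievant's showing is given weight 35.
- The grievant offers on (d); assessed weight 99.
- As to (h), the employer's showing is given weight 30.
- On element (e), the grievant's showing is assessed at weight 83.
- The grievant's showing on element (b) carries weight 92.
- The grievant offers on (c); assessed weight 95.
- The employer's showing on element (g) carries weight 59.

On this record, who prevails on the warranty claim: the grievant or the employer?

Stage 1 — burden on grievant; standard: clear and convincing evidence (weight is at least 78).
    (a): 86 − 4 = 82 ≥ 78 [met]
    (b): 92 − 12 = 80 ≥ 78 [met]
    (c): 95 − 15 = 80 ≥ 78 [met]
  All elements met. The grievant retains the burden for Stage 2.
Stage 2 — burden on grievant; standard: clear and convincing evidence (weight is at least 78).
    (d): 99 − 22 = 77 < 78 [not met]
    (e): 83 − 6 = 77 < 78 [not met]
  Stage 2 not carried; the grievant fails its burden.
The employer prevails.

employer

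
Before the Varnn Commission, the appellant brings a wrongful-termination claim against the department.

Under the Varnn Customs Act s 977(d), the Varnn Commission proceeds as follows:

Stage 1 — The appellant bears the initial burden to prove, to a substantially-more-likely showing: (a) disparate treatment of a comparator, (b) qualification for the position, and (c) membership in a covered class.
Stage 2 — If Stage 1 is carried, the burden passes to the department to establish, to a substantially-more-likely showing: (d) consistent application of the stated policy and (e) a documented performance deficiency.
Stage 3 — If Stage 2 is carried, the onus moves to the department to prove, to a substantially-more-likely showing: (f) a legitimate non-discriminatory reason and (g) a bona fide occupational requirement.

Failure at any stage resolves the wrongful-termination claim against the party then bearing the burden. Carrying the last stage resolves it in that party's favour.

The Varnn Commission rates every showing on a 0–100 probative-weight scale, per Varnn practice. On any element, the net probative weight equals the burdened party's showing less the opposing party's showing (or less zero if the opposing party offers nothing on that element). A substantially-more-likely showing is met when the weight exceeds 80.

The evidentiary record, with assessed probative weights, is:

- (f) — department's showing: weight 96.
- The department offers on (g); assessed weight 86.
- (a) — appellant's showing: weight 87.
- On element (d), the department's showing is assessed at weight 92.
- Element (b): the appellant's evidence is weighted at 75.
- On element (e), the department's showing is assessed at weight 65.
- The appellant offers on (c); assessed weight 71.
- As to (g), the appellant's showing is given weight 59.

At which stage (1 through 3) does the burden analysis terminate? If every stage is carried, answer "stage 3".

Stage 1 (appellant, a substantially-more-likely showing, weight exceeds 80): (a) 87 > 80 — meets; (b) 75 ≤ 80 — fails; (c) 71 ≤ 80 — fails.
  Stage 1 not carried; the appellant fails its burden.
The department prevails.

stage 1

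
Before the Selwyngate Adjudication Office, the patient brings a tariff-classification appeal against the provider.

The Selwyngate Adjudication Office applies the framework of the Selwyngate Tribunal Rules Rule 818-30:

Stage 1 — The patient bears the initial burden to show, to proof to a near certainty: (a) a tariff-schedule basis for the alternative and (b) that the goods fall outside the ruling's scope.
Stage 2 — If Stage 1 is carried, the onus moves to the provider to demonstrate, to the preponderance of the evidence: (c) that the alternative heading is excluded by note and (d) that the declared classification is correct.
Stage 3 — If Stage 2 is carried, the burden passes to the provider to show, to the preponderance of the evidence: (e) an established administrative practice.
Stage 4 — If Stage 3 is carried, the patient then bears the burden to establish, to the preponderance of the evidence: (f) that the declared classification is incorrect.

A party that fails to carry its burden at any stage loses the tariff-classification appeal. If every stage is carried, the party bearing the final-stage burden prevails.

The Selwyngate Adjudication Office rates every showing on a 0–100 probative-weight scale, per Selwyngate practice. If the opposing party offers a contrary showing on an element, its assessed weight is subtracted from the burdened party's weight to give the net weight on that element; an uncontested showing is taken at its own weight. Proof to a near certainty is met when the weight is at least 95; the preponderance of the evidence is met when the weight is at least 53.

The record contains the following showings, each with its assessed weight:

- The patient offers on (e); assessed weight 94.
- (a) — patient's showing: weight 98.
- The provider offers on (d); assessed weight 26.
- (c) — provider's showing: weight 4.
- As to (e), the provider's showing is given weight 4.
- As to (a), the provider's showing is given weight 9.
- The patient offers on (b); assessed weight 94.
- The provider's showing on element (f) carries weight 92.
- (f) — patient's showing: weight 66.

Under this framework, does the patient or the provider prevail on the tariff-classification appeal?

Stage 1 (patient, proof to a near certainty, weight is at least 95): (a) net 98−9=89 < 95 — fails; (b) 94 < 95 — fails.
  Not every element is met, so the patient fails to carry Stage 1.
So the provider prevails.

provider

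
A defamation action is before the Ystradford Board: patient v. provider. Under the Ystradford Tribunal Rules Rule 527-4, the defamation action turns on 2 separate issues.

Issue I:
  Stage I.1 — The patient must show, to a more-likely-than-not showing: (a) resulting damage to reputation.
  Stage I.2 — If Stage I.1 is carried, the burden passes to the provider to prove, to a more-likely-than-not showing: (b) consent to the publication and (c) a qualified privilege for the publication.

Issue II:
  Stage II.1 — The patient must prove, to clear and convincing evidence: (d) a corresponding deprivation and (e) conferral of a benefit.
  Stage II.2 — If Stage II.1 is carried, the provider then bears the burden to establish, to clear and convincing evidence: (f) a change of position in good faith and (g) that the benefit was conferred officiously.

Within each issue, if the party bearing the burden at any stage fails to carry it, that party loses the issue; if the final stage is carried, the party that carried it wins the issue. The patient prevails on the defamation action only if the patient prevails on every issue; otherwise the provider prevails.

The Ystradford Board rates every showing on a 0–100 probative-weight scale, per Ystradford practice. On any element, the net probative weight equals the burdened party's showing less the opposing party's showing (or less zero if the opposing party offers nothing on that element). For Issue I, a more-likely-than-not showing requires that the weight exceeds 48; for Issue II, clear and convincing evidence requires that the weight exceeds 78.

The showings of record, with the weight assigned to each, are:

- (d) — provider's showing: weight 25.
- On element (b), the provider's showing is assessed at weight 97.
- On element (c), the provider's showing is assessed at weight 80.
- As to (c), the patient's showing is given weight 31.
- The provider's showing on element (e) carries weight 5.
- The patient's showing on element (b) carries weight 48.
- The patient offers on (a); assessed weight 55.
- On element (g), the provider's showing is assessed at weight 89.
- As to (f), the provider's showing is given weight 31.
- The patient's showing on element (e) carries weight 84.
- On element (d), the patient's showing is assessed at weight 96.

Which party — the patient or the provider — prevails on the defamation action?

— Issue I —
Stage I.1 (patient, a more-likely-than-not showing, weight exceeds 48): (a) 55 > 48 — meets.
  Stage I.1 is satisfied; the onus moves to the provider.
Stage I.2 (provider, a more-likely-than-not showing, weight exceeds 48): (b) net 97−48=49 > 48 — meets; (c) net 80−31=49 > 48 — meets.
  The provider carries the last stage.
With every stage satisfied, the provider prevails on this issue.
— Issue II —
At Stage II.1 the patient must meet clear and convincing evidence (weight exceeds 78): on (d) the weight is 96 less the opposing 25 gives net 71, which does not exceed 78, so (d) does not meet the standard; on (e) the weight is 84 less the opposing 5 gives net 79, which does exceed 78, so (e) meets the standard.
  The patient does not carry Stage II.1.
The analysis ends at Stage II.1; the provider prevails on this issue.
Per-issue: Issue I → provider; Issue II → provider. The patient must prevail on every issue; overall, the provider prevails.

provider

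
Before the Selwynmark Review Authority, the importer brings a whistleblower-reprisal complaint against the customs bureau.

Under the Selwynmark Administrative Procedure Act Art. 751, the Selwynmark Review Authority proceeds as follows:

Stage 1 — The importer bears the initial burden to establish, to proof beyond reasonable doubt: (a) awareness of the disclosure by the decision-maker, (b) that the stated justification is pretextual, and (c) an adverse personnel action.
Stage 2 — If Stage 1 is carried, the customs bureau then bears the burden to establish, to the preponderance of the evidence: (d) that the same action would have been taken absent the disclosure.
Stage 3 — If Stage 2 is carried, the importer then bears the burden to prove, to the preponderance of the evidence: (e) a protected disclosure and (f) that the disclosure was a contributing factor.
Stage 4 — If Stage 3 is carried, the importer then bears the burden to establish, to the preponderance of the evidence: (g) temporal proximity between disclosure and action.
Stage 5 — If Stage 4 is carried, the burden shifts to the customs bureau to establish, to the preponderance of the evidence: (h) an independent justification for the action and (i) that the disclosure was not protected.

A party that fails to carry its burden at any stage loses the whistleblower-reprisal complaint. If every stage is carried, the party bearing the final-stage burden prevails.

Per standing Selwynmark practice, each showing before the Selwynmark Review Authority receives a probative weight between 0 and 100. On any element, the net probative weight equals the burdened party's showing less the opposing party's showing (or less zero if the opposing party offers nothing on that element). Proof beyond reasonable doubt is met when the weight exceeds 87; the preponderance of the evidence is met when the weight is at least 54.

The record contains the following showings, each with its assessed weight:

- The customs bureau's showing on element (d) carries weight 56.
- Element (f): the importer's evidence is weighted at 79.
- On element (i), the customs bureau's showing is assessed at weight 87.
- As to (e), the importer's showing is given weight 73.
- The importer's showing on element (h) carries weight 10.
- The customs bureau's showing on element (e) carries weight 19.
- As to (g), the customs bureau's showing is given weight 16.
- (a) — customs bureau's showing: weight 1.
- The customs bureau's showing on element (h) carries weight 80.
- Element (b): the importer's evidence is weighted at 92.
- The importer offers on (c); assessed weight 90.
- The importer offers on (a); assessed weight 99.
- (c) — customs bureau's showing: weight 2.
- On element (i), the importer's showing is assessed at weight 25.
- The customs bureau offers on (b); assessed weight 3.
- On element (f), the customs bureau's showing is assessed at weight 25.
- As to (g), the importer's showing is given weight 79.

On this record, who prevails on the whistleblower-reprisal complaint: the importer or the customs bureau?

Stage 1 (importer, proof beyond reasonable doubt, weight exceeds 87): (a) net 99−1=98 > 87 — meets; (b) net 92−3=89 > 87 — meets; (c) net 90−2=88 > 87 — meets.
  Stage 1 carried; the burden shifts to the customs bureau.
Stage 2 (customs bureau, the preponderance of the evidence, weight is at least 54): (d) 56 ≥ 54 — meets.
  Stage 2 carried; the burden shifts to the importer.
Stage 3 (importer, the preponderance of the evidence, weight is at least 54): (e) net 73−19=54 ≥ 54 — meets; (f) net 79−25=54 ≥ 54 — meets.
  Stage 3 is satisfied; the importer continues to bear the burden.
Stage 4 (importer, the preponderance of the evidence, weight is at least 54): (g) net 79−16=63 ≥ 54 — meets.
  Stage 4 carried; the burden shifts to the customs bureau.
Stage 5 (customs bureau, the preponderance of the evidence, weight is at least 54): (h) net 80−10=70 ≥ 54 — meets; (i) net 87−25=62 ≥ 54 — meets.
  The customs bureau carries the last stage.
Every stage carried; the customs bureau prevails.

customs bureau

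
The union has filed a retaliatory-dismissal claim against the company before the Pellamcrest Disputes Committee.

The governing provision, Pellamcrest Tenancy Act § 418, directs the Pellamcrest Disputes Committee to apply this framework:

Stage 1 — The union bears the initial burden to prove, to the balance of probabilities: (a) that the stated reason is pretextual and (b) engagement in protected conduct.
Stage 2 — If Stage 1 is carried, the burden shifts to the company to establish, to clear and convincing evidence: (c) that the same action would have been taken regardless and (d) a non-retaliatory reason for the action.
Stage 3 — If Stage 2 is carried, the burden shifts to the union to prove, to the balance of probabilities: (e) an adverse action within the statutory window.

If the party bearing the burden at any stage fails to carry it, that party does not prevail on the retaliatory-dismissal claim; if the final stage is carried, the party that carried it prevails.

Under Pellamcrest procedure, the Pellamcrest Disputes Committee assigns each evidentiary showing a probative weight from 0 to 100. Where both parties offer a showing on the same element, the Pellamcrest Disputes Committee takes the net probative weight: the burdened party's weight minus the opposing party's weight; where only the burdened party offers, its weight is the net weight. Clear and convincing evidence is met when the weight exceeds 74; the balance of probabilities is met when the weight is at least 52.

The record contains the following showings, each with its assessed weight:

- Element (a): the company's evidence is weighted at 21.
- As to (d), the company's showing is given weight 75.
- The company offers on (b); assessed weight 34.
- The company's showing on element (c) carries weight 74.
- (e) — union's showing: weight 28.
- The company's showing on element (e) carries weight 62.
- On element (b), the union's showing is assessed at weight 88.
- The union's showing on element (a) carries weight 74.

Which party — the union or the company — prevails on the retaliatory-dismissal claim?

Stage 1 (union, the balance of probabilities, weight is at least 52): (a) net 74−21=53 ≥ 52 — meets; (b) net 88−34=54 ≥ 52 — meets.
  The union carries Stage 1; the company now bears the burden.
Stage 2 (company, clear and convincing evidence, weight exceeds 74): (c) 74 ≤ 74 — fails; (d) 75 > 74 — meets.
  Not every element is met, so the company fails to carry Stage 2.
The union prevails.

union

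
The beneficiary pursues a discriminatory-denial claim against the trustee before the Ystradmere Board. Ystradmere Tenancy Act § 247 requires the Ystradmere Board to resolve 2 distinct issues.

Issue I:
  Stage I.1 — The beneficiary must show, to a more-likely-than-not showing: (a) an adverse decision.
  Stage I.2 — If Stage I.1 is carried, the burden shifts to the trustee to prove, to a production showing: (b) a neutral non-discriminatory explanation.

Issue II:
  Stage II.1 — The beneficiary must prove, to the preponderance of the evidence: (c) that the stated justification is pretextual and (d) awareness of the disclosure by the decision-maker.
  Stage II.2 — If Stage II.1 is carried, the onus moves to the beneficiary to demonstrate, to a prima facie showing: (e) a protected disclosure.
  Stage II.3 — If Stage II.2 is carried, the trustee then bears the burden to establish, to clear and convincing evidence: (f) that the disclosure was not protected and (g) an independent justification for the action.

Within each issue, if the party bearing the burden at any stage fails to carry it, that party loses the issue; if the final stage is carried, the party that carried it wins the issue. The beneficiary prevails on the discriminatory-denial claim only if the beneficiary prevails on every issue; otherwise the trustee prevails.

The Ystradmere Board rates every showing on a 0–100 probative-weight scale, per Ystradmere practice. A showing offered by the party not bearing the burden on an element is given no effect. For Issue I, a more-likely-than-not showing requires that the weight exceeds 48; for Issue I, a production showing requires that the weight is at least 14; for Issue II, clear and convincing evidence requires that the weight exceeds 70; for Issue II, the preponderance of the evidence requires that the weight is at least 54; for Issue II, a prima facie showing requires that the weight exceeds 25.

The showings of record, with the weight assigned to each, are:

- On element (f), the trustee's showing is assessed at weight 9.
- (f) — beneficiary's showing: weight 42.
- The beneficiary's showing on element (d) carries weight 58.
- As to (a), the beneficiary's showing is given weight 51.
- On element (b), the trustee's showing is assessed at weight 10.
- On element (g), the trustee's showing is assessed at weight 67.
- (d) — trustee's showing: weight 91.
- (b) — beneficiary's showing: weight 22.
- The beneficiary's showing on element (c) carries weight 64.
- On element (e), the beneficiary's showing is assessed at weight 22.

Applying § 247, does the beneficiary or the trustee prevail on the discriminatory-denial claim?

— Issue I —
At Stage I.1 the beneficiary must meet a more-likely-than-not showing (weight exceeds 48): on (a) the weight is 51, which does exceed 48, so (a) meets the standard.
  Stage I.1 is satisfied; the onus moves to the trustee.
At Stage I.2 the trustee must meet a production showing (weight is at least 14): on (b) the weight is 10 (the beneficiary's 22 is given no effect), < 14, so (b) does not meet the standard.
  The trustee does not carry Stage I.2.
So the beneficiary prevails on this issue.
— Issue II —
Stage II.1 (beneficiary, the preponderance of the evidence, weight is at least 54): (c) 64 ≥ 54 — meets; (d) 58 (trustee's 91 disregarded) ≥ 54 — meets.
  Stage II.1 is satisfied; the beneficiary continues to bear the burden.
Stage II.2 (beneficiary, a prima facie showing, weight exceeds 25): (e) 22 ≤ 25 — fails.
  Stage II.2 not carried; the beneficiary fails its burden.
The analysis ends at Stage II.2; the trustee prevails on this issue.
Per-issue: Issue I → beneficiary; Issue II → trustee. The beneficiary must prevail on every issue; overall, the trustee prevails.

trustee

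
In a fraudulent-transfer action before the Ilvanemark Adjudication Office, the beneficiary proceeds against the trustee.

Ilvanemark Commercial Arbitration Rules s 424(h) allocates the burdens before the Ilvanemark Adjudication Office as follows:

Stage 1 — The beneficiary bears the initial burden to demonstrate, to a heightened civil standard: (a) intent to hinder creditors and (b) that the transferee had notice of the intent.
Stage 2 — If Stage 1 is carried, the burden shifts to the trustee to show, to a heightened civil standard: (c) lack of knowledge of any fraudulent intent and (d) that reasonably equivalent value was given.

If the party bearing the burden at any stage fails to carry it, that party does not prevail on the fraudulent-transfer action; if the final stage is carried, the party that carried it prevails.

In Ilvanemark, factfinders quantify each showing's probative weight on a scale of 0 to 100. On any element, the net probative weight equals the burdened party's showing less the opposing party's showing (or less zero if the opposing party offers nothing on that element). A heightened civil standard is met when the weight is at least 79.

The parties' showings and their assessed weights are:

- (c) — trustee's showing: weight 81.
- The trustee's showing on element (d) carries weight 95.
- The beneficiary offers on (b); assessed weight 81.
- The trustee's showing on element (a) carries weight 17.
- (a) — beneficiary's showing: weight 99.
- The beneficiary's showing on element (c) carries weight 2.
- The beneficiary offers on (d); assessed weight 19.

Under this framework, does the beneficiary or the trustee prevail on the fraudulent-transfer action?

At Stage 1 the beneficiary must meet a heightened civil standard (weight is at least 79): on (a) the weight is 99 less the opposing 17 gives net 82, which does reach 79, so (a) meets the standard; on (b) the weight is 81, which does reach 79, so (b) meets the standard.
  Stage 1 carried; the burden shifts to the trustee.
At Stage 2 the trustee must meet a heightened civil standard (weight is at least 79): on (c) the weight is 81 less the opposing 2 gives net 79, ≥ 79, so (c) meets the standard; on (d) the weight is 95 less the opposing 19 gives net 76, which does not reach 79, so (d) does not meet the standard.
  Stage 2 not carried; the trustee fails its burden.
The analysis ends at Stage 2; the beneficiary prevails.

beneficiary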